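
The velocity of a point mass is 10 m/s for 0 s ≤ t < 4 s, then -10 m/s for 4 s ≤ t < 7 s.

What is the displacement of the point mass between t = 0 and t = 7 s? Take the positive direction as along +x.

10 m

Displacement is the signed area under the v-t curve.
0–4 s: 10 × 4 = 40 m
4–7 s: -10 × 3 = -30 m
Net displacement = 10 m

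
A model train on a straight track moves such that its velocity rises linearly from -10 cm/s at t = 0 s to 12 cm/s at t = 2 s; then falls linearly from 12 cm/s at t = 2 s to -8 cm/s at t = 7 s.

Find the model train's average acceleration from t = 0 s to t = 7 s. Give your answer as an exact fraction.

2/7 cm/s²

Average acceleration = Δv/Δt = (-8 − -10)/(7 − 0) = 2/7 cm/s².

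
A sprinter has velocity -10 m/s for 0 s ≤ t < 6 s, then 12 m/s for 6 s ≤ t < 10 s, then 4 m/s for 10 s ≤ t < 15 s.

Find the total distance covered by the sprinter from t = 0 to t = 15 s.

128 m

Distance (not displacement) is the total path length: add the absolute areas under v-t.
0–6 s: |-10| × 6 = 60 m
6–10 s: |12| × 4 = 48 m
10–15 s: |4| × 5 = 20 m
Total distance = 128 m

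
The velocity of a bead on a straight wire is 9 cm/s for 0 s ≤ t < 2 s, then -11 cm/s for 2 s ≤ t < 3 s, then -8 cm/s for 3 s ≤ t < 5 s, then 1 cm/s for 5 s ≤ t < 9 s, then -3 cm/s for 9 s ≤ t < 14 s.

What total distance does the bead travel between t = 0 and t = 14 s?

64 cm

Total distance travelled is ∫|v| dt — sum the magnitudes of each area piece.
0–2 s: |9| × 2 = 18 cm
2–3 s: |-11| × 1 = 11 cm
3–5 s: |-8| × 2 = 16 cm
5–9 s: |1| × 4 = 4 cm
9–14 s: |-3| × 5 = 15 cm
Total distance = 64 cm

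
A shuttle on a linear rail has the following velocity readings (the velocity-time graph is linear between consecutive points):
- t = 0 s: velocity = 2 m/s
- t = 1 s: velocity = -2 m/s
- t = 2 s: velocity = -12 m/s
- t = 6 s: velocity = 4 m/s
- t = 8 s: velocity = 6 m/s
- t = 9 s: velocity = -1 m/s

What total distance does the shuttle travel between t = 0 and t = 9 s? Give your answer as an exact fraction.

Distance (not displacement) is the total path length: add the absolute areas under v-t.
0–1 s: v = 0 at t = 0.5 s; triangle areas 0.5 + 0.5 = 1 m
1–2 s: |½(-2 + -12)(1)| = 7 m
2–6 s: v = 0 at t = 5 s; triangle areas 18 + 2 = 20 m
6–8 s: |½(4 + 6)(2)| = 10 m
8–9 s: v = 0 at t = 62/7 s; triangle areas 18/7 + 1/14 = 37/14 m
Total distance = 569/14 m

569/14 m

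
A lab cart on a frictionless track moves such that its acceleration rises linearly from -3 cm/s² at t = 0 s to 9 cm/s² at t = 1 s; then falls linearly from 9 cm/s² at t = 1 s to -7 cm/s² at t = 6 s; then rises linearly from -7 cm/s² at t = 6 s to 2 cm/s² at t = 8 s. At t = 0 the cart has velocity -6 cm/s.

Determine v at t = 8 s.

Δv equals the area under the a-t graph; then v = v₀ + Δv.
0–1 s: ½(-3 + 9)(1) = 3 cm/s
1–6 s: ½(9 + -7)(5) = 5 cm/s
6–8 s: ½(-7 + 2)(2) = -5 cm/s
Δv = 3 cm/s, so v(8) = -6 + (3) = -3 cm/s.

-3 cm/s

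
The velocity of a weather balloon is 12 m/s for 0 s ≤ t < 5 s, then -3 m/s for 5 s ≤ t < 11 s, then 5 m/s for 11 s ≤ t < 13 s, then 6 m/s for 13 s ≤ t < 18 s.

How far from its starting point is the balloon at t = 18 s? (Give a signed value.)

82 m

Displacement is the signed area under the v-t curve.
0–5 s: 12 × 5 = 60 m
5–11 s: -3 × 6 = -18 m
11–13 s: 5 × 2 = 10 m
13–18 s: 6 × 5 = 30 m
Net displacement = 82 m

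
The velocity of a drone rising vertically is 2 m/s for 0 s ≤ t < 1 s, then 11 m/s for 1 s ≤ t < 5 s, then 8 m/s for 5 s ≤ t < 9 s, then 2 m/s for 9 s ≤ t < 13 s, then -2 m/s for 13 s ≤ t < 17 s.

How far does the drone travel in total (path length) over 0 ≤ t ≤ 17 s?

Total distance travelled is ∫|v| dt — sum the magnitudes of each area piece.
0–1 s: |2| × 1 = 2 m
1–5 s: |11| × 4 = 44 m
5–9 s: |8| × 4 = 32 m
9–13 s: |2| × 4 = 8 m
13–17 s: |-2| × 4 = 8 m
Total distance = 94 m

94 m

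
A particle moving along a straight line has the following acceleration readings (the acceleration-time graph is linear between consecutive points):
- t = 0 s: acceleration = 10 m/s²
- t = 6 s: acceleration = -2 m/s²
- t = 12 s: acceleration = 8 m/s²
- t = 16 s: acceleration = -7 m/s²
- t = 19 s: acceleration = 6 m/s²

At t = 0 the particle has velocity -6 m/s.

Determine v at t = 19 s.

Δv equals the area under the a-t graph; then v = v₀ + Δv.
0–6 s: ½(10 + -2)(6) = 24 m/s
6–12 s: ½(-2 + 8)(6) = 18 m/s
12–16 s: ½(8 + -7)(4) = 2 m/s
16–19 s: ½(-7 + 6)(3) = -1.5 m/s
Δv = 42.5 m/s, so v(19) = -6 + (42.5) = 36.5 m/s.

36.5 m/s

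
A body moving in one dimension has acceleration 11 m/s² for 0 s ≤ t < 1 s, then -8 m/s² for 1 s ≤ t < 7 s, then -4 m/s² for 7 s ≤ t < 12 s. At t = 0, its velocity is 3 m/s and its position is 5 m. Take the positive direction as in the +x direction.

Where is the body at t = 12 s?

-266.5 m

On each constant-a segment, Δv = aΔt and Δx = v₀Δt + ½aΔt²; chain segment to segment.
0–1 s: v starts 3 m/s; Δx = 3·1 + ½·11·1² = 8.5 m; v ends 14 m/s.
1–7 s: v starts 14 m/s; Δx = 14·6 + ½·-8·6² = -60 m; v ends -34 m/s.
7–12 s: v starts -34 m/s; Δx = -34·5 + ½·-4·5² = -220 m; v ends -54 m/s.
x(12) = 5 + Σ Δx = -266.5 m.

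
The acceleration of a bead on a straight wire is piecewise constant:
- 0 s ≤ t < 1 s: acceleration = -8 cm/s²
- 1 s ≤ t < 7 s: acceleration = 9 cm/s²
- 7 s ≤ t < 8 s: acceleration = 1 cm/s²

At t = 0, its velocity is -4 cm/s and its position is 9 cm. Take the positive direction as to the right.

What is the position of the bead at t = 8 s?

133.5 cm

On each constant-a segment, Δv = aΔt and Δx = v₀Δt + ½aΔt²; chain segment to segment.
0–1 s: v starts -4 cm/s; Δx = -4·1 + ½·-8·1² = -8 cm; v ends -12 cm/s.
1–7 s: v starts -12 cm/s; Δx = -12·6 + ½·9·6² = 90 cm; v ends 42 cm/s.
7–8 s: v starts 42 cm/s; Δx = 42·1 + ½·1·1² = 42.5 cm; v ends 43 cm/s.
x(8) = 9 + Σ Δx = 133.5 cm.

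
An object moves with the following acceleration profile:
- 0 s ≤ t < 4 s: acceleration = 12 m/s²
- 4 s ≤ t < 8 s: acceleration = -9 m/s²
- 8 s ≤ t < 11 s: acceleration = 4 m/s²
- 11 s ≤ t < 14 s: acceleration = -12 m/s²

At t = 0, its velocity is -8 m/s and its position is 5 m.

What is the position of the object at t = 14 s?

On each constant-a segment, Δv = aΔt and Δx = v₀Δt + ½aΔt²; chain segment to segment.
0–4 s: v starts -8 m/s; Δx = -8·4 + ½·12·4² = 64 m; v ends 40 m/s.
4–8 s: v starts 40 m/s; Δx = 40·4 + ½·-9·4² = 88 m; v ends 4 m/s.
8–11 s: v starts 4 m/s; Δx = 4·3 + ½·4·3² = 30 m; v ends 16 m/s.
11–14 s: v starts 16 m/s; Δx = 16·3 + ½·-12·3² = -6 m; v ends -20 m/s.
x(14) = 5 + Σ Δx = 181 m.

181 m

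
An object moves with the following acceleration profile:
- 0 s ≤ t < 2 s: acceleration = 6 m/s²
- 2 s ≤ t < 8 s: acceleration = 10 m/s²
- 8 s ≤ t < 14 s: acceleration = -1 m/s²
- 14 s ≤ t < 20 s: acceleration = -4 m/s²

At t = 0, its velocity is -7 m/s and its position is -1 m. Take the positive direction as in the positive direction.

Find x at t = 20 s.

On each constant-a segment, Δv = aΔt and Δx = v₀Δt + ½aΔt²; chain segment to segment.
0–2 s: v starts -7 m/s; Δx = -7·2 + ½·6·2² = -2 m; v ends 5 m/s.
2–8 s: v starts 5 m/s; Δx = 5·6 + ½·10·6² = 210 m; v ends 65 m/s.
8–14 s: v starts 65 m/s; Δx = 65·6 + ½·-1·6² = 372 m; v ends 59 m/s.
14–20 s: v starts 59 m/s; Δx = 59·6 + ½·-4·6² = 282 m; v ends 35 m/s.
x(20) = -1 + Σ Δx = 861 m.

861 m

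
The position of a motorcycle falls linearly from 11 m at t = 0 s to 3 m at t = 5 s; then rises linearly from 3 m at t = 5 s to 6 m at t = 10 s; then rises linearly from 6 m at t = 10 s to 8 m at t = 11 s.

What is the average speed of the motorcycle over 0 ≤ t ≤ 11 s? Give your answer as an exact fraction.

13/11 m/s

Average speed = (total path length)/(elapsed time); on a piecewise-linear x-t graph the path length is Σ|Δx|.
0–5 s: |Δx| = |3 − 11| = 8 m
5–10 s: |Δx| = |6 − 3| = 3 m
10–11 s: |Δx| = |8 − 6| = 2 m
Total path = 13 m; average speed = 13/11 = 13/11 m/s.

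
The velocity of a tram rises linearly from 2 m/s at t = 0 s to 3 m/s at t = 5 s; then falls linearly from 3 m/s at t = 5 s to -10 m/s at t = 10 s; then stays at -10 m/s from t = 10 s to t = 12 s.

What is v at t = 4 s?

2.8 m/s

On 0–5 s the graph is linear from 2 to 3 m/s: v(4) = 2 + (3 − 2)·(4 − 0)/(5 − 0) = 2.8 m/s.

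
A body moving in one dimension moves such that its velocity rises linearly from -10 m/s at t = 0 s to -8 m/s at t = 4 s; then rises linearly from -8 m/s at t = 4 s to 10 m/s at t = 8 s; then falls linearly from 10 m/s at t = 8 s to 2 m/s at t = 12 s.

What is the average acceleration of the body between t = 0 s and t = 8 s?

2.5 m/s²

Average acceleration = Δv/Δt = (10 − -10)/(8 − 0) = 2.5 m/s².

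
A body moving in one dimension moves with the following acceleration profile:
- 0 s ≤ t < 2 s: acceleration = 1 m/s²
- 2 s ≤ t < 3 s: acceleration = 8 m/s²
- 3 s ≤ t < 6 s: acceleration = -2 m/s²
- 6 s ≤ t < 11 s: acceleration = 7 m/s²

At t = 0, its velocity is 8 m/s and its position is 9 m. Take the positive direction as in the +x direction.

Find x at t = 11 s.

On each constant-a segment, Δv = aΔt and Δx = v₀Δt + ½aΔt²; chain segment to segment.
0–2 s: v starts 8 m/s; Δx = 8·2 + ½·1·2² = 18 m; v ends 10 m/s.
2–3 s: v starts 10 m/s; Δx = 10·1 + ½·8·1² = 14 m; v ends 18 m/s.
3–6 s: v starts 18 m/s; Δx = 18·3 + ½·-2·3² = 45 m; v ends 12 m/s.
6–11 s: v starts 12 m/s; Δx = 12·5 + ½·7·5² = 147.5 m; v ends 47 m/s.
x(11) = 9 + Σ Δx = 233.5 m.

233.5 m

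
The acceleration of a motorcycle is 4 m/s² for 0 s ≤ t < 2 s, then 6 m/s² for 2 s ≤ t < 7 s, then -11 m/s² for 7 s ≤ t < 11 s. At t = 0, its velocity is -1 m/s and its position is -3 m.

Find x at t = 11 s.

On each constant-a segment, Δv = aΔt and Δx = v₀Δt + ½aΔt²; chain segment to segment.
0–2 s: v starts -1 m/s; Δx = -1·2 + ½·4·2² = 6 m; v ends 7 m/s.
2–7 s: v starts 7 m/s; Δx = 7·5 + ½·6·5² = 110 m; v ends 37 m/s.
7–11 s: v starts 37 m/s; Δx = 37·4 + ½·-11·4² = 60 m; v ends -7 m/s.
x(11) = -3 + Σ Δx = 173 m.

173 m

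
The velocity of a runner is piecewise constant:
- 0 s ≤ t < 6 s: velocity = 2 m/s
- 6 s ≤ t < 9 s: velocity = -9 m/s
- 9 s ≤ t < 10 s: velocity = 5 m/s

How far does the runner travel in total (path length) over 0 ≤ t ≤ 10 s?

Distance (not displacement) is the total path length: add the absolute areas under v-t.
0–6 s: |2| × 6 = 12 m
6–9 s: |-9| × 3 = 27 m
9–10 s: |5| × 1 = 5 m
Total distance = 44 m

44 m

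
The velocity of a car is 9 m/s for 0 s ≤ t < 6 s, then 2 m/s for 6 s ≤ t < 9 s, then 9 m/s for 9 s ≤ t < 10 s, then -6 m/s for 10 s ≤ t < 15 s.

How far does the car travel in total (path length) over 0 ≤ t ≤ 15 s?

Total distance travelled is ∫|v| dt — sum the magnitudes of each area piece.
0–6 s: |9| × 6 = 54 m
6–9 s: |2| × 3 = 6 m
9–10 s: |9| × 1 = 9 m
10–15 s: |-6| × 5 = 30 m
Total distance = 99 m

99 m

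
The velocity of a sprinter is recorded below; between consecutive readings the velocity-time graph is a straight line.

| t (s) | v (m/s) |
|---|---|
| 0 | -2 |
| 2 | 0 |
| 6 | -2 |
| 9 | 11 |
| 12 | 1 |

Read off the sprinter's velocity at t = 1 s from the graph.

-1 m/s

On 0–2 s the graph is linear from -2 to 0 m/s: v(1) = -2 + (0 − -2)·(1 − 0)/(2 − 0) = -1 m/s.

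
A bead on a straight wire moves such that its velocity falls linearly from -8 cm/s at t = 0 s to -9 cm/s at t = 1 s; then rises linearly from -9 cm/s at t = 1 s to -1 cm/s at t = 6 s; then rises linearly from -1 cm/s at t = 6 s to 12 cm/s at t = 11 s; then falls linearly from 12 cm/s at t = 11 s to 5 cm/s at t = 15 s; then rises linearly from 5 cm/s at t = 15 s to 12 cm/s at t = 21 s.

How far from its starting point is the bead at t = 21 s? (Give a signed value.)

Net displacement equals the area under the velocity-time graph (areas below the axis count negative).
0–1 s: ½(-8 + -9)(1) = -8.5 cm
1–6 s: ½(-9 + -1)(5) = -25 cm
6–11 s: ½(-1 + 12)(5) = 27.5 cm
11–15 s: ½(12 + 5)(4) = 34 cm
15–21 s: ½(5 + 12)(6) = 51 cm
Net displacement = 79 cm

79 cm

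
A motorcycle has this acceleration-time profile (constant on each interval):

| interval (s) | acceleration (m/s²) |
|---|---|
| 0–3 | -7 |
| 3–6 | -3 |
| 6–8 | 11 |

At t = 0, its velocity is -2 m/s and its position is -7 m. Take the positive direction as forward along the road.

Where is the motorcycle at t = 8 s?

On each constant-a segment, Δv = aΔt and Δx = v₀Δt + ½aΔt²; chain segment to segment.
0–3 s: v starts -2 m/s; Δx = -2·3 + ½·-7·3² = -37.5 m; v ends -23 m/s.
3–6 s: v starts -23 m/s; Δx = -23·3 + ½·-3·3² = -82.5 m; v ends -32 m/s.
6–8 s: v starts -32 m/s; Δx = -32·2 + ½·11·2² = -42 m; v ends -10 m/s.
x(8) = -7 + Σ Δx = -169 m.

-169 m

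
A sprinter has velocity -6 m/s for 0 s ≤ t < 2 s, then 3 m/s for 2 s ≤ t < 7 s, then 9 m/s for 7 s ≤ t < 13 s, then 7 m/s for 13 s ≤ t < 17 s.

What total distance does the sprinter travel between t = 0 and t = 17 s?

109 m

Total distance travelled is ∫|v| dt — sum the magnitudes of each area piece.
0–2 s: |-6| × 2 = 12 m
2–7 s: |3| × 5 = 15 m
7–13 s: |9| × 6 = 54 m
13–17 s: |7| × 4 = 28 m
Total distance = 109 m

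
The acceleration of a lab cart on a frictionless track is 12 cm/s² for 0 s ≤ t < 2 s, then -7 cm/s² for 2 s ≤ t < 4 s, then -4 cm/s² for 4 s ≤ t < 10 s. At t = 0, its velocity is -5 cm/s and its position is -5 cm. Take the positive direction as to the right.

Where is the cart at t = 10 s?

-9 cm

On each constant-a segment, Δv = aΔt and Δx = v₀Δt + ½aΔt²; chain segment to segment.
0–2 s: v starts -5 cm/s; Δx = -5·2 + ½·12·2² = 14 cm; v ends 19 cm/s.
2–4 s: v starts 19 cm/s; Δx = 19·2 + ½·-7·2² = 24 cm; v ends 5 cm/s.
4–10 s: v starts 5 cm/s; Δx = 5·6 + ½·-4·6² = -42 cm; v ends -19 cm/s.
x(10) = -5 + Σ Δx = -9 cm.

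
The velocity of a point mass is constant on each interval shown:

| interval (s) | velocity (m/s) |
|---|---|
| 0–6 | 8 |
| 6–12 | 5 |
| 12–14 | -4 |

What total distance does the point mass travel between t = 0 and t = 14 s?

Total distance travelled is ∫|v| dt — sum the magnitudes of each area piece.
0–6 s: |8| × 6 = 48 m
6–12 s: |5| × 6 = 30 m
12–14 s: |-4| × 2 = 8 m
Total distance = 86 m

86 m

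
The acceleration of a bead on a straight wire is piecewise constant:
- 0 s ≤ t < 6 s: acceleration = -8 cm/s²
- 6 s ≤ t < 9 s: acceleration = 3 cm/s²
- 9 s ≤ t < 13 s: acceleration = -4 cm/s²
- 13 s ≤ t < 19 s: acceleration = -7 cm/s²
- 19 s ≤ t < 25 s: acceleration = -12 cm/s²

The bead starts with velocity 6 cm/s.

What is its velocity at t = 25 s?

-163 cm/s

Δv equals the area under the a-t graph; then v = v₀ + Δv.
0–6 s: -8 × 6 = -48 cm/s
6–9 s: 3 × 3 = 9 cm/s
9–13 s: -4 × 4 = -16 cm/s
13–19 s: -7 × 6 = -42 cm/s
19–25 s: -12 × 6 = -72 cm/s
Δv = -169 cm/s, so v(25) = 6 + (-169) = -163 cm/s.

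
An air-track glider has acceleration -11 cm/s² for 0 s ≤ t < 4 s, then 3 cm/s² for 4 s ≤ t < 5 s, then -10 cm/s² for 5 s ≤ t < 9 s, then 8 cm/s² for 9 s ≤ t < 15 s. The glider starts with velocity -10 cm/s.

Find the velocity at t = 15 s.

-43 cm/s

Δv equals the area under the a-t graph; then v = v₀ + Δv.
0–4 s: -11 × 4 = -44 cm/s
4–5 s: 3 × 1 = 3 cm/s
5–9 s: -10 × 4 = -40 cm/s
9–15 s: 8 × 6 = 48 cm/s
Δv = -33 cm/s, so v(15) = -10 + (-33) = -43 cm/s.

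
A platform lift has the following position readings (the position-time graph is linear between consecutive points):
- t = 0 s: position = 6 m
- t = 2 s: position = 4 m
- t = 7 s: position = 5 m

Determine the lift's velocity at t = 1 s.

-1 m/s

Velocity is the slope of the x-t graph on 0–2 s: (4 − 6)/(2 − 0) = -1 m/s.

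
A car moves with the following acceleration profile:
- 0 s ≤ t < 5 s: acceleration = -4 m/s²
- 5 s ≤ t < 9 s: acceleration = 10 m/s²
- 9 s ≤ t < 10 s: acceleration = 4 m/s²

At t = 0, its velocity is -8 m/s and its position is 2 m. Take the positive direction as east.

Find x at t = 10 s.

-106 m

On each constant-a segment, Δv = aΔt and Δx = v₀Δt + ½aΔt²; chain segment to segment.
0–5 s: v starts -8 m/s; Δx = -8·5 + ½·-4·5² = -90 m; v ends -28 m/s.
5–9 s: v starts -28 m/s; Δx = -28·4 + ½·10·4² = -32 m; v ends 12 m/s.
9–10 s: v starts 12 m/s; Δx = 12·1 + ½·4·1² = 14 m; v ends 16 m/s.
x(10) = 2 + Σ Δx = -106 m.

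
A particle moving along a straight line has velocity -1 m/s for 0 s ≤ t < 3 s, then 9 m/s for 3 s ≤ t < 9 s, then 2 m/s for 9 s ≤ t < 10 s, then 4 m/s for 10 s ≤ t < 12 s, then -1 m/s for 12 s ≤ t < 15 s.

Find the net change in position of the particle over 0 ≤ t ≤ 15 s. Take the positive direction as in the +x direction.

58 m

Displacement is the signed area under the v-t curve.
0–3 s: -1 × 3 = -3 m
3–9 s: 9 × 6 = 54 m
9–10 s: 2 × 1 = 2 m
10–12 s: 4 × 2 = 8 m
12–15 s: -1 × 3 = -3 m
Net displacement = 58 m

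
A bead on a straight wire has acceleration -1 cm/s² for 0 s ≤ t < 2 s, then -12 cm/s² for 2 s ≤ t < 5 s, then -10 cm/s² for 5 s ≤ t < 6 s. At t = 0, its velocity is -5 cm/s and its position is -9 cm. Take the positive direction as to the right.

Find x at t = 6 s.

-144 cm

On each constant-a segment, Δv = aΔt and Δx = v₀Δt + ½aΔt²; chain segment to segment.
0–2 s: v starts -5 cm/s; Δx = -5·2 + ½·-1·2² = -12 cm; v ends -7 cm/s.
2–5 s: v starts -7 cm/s; Δx = -7·3 + ½·-12·3² = -75 cm; v ends -43 cm/s.
5–6 s: v starts -43 cm/s; Δx = -43·1 + ½·-10·1² = -48 cm; v ends -53 cm/s.
x(6) = -9 + Σ Δx = -144 cm.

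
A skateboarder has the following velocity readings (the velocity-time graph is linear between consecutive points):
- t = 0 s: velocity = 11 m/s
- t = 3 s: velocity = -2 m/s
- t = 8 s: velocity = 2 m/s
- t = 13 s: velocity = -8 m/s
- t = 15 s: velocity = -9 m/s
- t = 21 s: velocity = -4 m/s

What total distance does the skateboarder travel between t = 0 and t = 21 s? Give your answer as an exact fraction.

Total distance travelled is ∫|v| dt — sum the magnitudes of each area piece.
0–3 s: v = 0 at t = 33/13 s; triangle areas 363/26 + 6/13 = 375/26 m
3–8 s: v = 0 at t = 5.5 s; triangle areas 2.5 + 2.5 = 5 m
8–13 s: v = 0 at t = 9 s; triangle areas 1 + 16 = 17 m
13–15 s: |½(-8 + -9)(2)| = 17 m
15–21 s: |½(-9 + -4)(6)| = 39 m
Total distance = 2403/26 m

2403/26 m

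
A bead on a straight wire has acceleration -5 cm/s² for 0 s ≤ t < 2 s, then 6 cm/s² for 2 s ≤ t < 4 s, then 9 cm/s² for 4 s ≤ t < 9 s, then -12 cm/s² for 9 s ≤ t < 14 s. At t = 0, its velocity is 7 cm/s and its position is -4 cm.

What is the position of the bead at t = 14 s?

283.5 cm

On each constant-a segment, Δv = aΔt and Δx = v₀Δt + ½aΔt²; chain segment to segment.
0–2 s: v starts 7 cm/s; Δx = 7·2 + ½·-5·2² = 4 cm; v ends -3 cm/s.
2–4 s: v starts -3 cm/s; Δx = -3·2 + ½·6·2² = 6 cm; v ends 9 cm/s.
4–9 s: v starts 9 cm/s; Δx = 9·5 + ½·9·5² = 157.5 cm; v ends 54 cm/s.
9–14 s: v starts 54 cm/s; Δx = 54·5 + ½·-12·5² = 120 cm; v ends -6 cm/s.
x(14) = -4 + Σ Δx = 283.5 cm.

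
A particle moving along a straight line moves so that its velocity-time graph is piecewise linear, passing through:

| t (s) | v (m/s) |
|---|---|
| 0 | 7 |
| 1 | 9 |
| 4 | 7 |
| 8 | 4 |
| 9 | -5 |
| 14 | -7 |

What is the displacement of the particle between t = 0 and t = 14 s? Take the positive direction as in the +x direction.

Net displacement equals the area under the velocity-time graph (areas below the axis count negative).
0–1 s: ½(7 + 9)(1) = 8 m
1–4 s: ½(9 + 7)(3) = 24 m
4–8 s: ½(7 + 4)(4) = 22 m
8–9 s: ½(4 + -5)(1) = -0.5 m
9–14 s: ½(-5 + -7)(5) = -30 m
Net displacement = 23.5 m

23.5 m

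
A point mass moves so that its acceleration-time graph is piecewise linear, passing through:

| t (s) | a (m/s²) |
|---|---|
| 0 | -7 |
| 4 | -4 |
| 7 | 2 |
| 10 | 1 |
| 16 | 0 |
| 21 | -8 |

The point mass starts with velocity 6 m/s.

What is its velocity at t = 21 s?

Δv equals the area under the a-t graph; then v = v₀ + Δv.
0–4 s: ½(-7 + -4)(4) = -22 m/s
4–7 s: ½(-4 + 2)(3) = -3 m/s
7–10 s: ½(2 + 1)(3) = 4.5 m/s
10–16 s: ½(1 + 0)(6) = 3 m/s
16–21 s: ½(0 + -8)(5) = -20 m/s
Δv = -37.5 m/s, so v(21) = 6 + (-37.5) = -31.5 m/s.

-31.5 m/s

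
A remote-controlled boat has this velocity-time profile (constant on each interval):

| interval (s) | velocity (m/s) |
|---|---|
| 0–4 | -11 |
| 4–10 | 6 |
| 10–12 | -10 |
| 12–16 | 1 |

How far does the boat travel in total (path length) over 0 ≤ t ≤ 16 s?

Distance (not displacement) is the total path length: add the absolute areas under v-t.
0–4 s: |-11| × 4 = 44 m
4–10 s: |6| × 6 = 36 m
10–12 s: |-10| × 2 = 20 m
12–16 s: |1| × 4 = 4 m
Total distance = 104 m

104 m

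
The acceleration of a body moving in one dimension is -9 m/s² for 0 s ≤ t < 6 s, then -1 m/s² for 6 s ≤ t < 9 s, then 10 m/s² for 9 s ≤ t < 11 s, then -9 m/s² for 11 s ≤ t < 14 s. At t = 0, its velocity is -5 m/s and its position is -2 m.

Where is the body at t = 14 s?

-646 m

On each constant-a segment, Δv = aΔt and Δx = v₀Δt + ½aΔt²; chain segment to segment.
0–6 s: v starts -5 m/s; Δx = -5·6 + ½·-9·6² = -192 m; v ends -59 m/s.
6–9 s: v starts -59 m/s; Δx = -59·3 + ½·-1·3² = -181.5 m; v ends -62 m/s.
9–11 s: v starts -62 m/s; Δx = -62·2 + ½·10·2² = -104 m; v ends -42 m/s.
11–14 s: v starts -42 m/s; Δx = -42·3 + ½·-9·3² = -166.5 m; v ends -69 m/s.
x(14) = -2 + Σ Δx = -646 m.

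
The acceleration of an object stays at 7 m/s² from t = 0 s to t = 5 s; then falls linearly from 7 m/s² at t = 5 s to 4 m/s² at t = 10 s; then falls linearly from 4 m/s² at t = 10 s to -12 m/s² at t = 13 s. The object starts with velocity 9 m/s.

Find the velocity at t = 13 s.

59.5 m/s

Δv equals the area under the a-t graph; then v = v₀ + Δv.
0–5 s: 7 × 5 = 35 m/s
5–10 s: ½(7 + 4)(5) = 27.5 m/s
10–13 s: ½(4 + -12)(3) = -12 m/s
Δv = 50.5 m/s, so v(13) = 9 + (50.5) = 59.5 m/s.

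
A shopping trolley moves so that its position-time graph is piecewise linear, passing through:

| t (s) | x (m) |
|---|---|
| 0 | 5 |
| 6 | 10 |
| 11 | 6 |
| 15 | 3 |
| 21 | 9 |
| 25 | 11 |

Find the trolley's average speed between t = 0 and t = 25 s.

Average speed = (total path length)/(elapsed time); on a piecewise-linear x-t graph the path length is Σ|Δx|.
0–6 s: |Δx| = |10 − 5| = 5 m
6–11 s: |Δx| = |6 − 10| = 4 m
11–15 s: |Δx| = |3 − 6| = 3 m
15–21 s: |Δx| = |9 − 3| = 6 m
21–25 s: |Δx| = |11 − 9| = 2 m
Total path = 20 m; average speed = 20/25 = 0.8 m/s.

0.8 m/s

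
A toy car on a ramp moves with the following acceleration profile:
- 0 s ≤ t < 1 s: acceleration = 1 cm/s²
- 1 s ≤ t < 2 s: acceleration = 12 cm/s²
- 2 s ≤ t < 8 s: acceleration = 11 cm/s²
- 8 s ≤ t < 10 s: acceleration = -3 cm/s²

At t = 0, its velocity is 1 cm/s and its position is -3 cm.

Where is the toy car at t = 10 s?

442.5 cm

On each constant-a segment, Δv = aΔt and Δx = v₀Δt + ½aΔt²; chain segment to segment.
0–1 s: v starts 1 cm/s; Δx = 1·1 + ½·1·1² = 1.5 cm; v ends 2 cm/s.
1–2 s: v starts 2 cm/s; Δx = 2·1 + ½·12·1² = 8 cm; v ends 14 cm/s.
2–8 s: v starts 14 cm/s; Δx = 14·6 + ½·11·6² = 282 cm; v ends 80 cm/s.
8–10 s: v starts 80 cm/s; Δx = 80·2 + ½·-3·2² = 154 cm; v ends 74 cm/s.
x(10) = -3 + Σ Δx = 442.5 cm.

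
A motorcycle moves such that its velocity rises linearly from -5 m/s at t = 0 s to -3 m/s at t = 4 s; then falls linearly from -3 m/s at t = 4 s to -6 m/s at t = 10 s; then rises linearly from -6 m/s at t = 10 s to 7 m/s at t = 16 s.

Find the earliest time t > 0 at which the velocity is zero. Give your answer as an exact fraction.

v changes sign on 10–16 s (from -6 to 7); the graph is linear there, so v = 0 at t = 10 + (6)·(16 − 10)/(7 − -6) = 166/13 s.

t = 166/13 s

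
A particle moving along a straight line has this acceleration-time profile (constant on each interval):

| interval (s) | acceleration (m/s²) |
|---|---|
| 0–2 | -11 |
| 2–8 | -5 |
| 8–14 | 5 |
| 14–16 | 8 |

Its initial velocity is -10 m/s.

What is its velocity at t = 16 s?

-16 m/s

Δv equals the area under the a-t graph; then v = v₀ + Δv.
0–2 s: -11 × 2 = -22 m/s
2–8 s: -5 × 6 = -30 m/s
8–14 s: 5 × 6 = 30 m/s
14–16 s: 8 × 2 = 16 m/s
Δv = -6 m/s, so v(16) = -10 + (-6) = -16 m/s.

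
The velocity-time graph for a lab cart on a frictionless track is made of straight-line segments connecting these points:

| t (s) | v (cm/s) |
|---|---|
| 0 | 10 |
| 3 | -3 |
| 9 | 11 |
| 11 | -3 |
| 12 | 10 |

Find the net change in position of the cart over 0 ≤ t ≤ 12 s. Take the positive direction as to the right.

Displacement is the signed area under the v-t curve.
0–3 s: ½(10 + -3)(3) = 10.5 cm
3–9 s: ½(-3 + 11)(6) = 24 cm
9–11 s: ½(11 + -3)(2) = 8 cm
11–12 s: ½(-3 + 10)(1) = 3.5 cm
Net displacement = 46 cm

46 cm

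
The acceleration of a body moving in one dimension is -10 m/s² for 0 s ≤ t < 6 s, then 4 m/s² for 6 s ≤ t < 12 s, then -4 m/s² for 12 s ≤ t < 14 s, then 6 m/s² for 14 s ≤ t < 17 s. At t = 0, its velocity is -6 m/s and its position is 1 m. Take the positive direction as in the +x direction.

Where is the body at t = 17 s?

-754 m

On each constant-a segment, Δv = aΔt and Δx = v₀Δt + ½aΔt²; chain segment to segment.
0–6 s: v starts -6 m/s; Δx = -6·6 + ½·-10·6² = -216 m; v ends -66 m/s.
6–12 s: v starts -66 m/s; Δx = -66·6 + ½·4·6² = -324 m; v ends -42 m/s.
12–14 s: v starts -42 m/s; Δx = -42·2 + ½·-4·2² = -92 m; v ends -50 m/s.
14–17 s: v starts -50 m/s; Δx = -50·3 + ½·6·3² = -123 m; v ends -32 m/s.
x(17) = 1 + Σ Δx = -754 m.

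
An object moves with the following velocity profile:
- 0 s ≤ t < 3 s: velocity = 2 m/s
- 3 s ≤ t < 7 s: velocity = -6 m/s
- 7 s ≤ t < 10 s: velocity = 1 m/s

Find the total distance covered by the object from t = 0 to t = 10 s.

33 m

Total distance travelled is ∫|v| dt — sum the magnitudes of each area piece.
0–3 s: |2| × 3 = 6 m
3–7 s: |-6| × 4 = 24 m
7–10 s: |1| × 3 = 3 m
Total distance = 33 m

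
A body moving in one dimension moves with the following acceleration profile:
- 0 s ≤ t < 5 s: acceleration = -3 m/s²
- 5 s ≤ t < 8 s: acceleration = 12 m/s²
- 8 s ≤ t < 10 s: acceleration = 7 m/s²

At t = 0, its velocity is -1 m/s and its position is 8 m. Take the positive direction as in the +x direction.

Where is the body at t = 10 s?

25.5 m

On each constant-a segment, Δv = aΔt and Δx = v₀Δt + ½aΔt²; chain segment to segment.
0–5 s: v starts -1 m/s; Δx = -1·5 + ½·-3·5² = -42.5 m; v ends -16 m/s.
5–8 s: v starts -16 m/s; Δx = -16·3 + ½·12·3² = 6 m; v ends 20 m/s.
8–10 s: v starts 20 m/s; Δx = 20·2 + ½·7·2² = 54 m; v ends 34 m/s.
x(10) = 8 + Σ Δx = 25.5 m.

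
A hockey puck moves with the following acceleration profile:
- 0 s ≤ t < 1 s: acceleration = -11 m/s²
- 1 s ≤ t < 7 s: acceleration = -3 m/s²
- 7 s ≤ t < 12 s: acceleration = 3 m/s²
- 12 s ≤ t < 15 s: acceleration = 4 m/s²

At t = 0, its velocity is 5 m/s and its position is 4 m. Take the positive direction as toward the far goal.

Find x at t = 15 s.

-178 m

On each constant-a segment, Δv = aΔt and Δx = v₀Δt + ½aΔt²; chain segment to segment.
0–1 s: v starts 5 m/s; Δx = 5·1 + ½·-11·1² = -0.5 m; v ends -6 m/s.
1–7 s: v starts -6 m/s; Δx = -6·6 + ½·-3·6² = -90 m; v ends -24 m/s.
7–12 s: v starts -24 m/s; Δx = -24·5 + ½·3·5² = -82.5 m; v ends -9 m/s.
12–15 s: v starts -9 m/s; Δx = -9·3 + ½·4·3² = -9 m; v ends 3 m/s.
x(15) = 4 + Σ Δx = -178 m.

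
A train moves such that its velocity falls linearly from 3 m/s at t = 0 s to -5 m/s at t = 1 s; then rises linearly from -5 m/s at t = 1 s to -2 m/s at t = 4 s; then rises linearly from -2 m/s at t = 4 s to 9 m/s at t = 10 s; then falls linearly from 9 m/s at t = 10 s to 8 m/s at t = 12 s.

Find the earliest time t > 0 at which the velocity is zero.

t = 0.375 s

v changes sign on 0–1 s (from 3 to -5); the graph is linear there, so v = 0 at t = 0 + (-3)·(1 − 0)/(-5 − 3) = 0.375 s.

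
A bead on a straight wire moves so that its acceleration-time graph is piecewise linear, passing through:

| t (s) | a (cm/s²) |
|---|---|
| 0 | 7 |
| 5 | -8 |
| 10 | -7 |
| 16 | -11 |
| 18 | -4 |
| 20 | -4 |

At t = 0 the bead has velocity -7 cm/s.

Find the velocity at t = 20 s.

-124 cm/s

Δv equals the area under the a-t graph; then v = v₀ + Δv.
0–5 s: ½(7 + -8)(5) = -2.5 cm/s
5–10 s: ½(-8 + -7)(5) = -37.5 cm/s
10–16 s: ½(-7 + -11)(6) = -54 cm/s
16–18 s: ½(-11 + -4)(2) = -15 cm/s
18–20 s: -4 × 2 = -8 cm/s
Δv = -117 cm/s, so v(20) = -7 + (-117) = -124 cm/s.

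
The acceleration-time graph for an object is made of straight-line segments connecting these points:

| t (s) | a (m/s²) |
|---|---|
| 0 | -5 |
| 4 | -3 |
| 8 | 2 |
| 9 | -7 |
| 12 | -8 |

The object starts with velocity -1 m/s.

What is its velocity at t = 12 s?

-44 m/s

Δv equals the area under the a-t graph; then v = v₀ + Δv.
0–4 s: ½(-5 + -3)(4) = -16 m/s
4–8 s: ½(-3 + 2)(4) = -2 m/s
8–9 s: ½(2 + -7)(1) = -2.5 m/s
9–12 s: ½(-7 + -8)(3) = -22.5 m/s
Δv = -43 m/s, so v(12) = -1 + (-43) = -44 m/s.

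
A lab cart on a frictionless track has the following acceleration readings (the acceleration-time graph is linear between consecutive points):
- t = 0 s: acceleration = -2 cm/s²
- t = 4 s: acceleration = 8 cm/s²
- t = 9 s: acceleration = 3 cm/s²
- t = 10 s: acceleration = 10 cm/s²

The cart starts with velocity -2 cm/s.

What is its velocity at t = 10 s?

44 cm/s

Δv equals the area under the a-t graph; then v = v₀ + Δv.
0–4 s: ½(-2 + 8)(4) = 12 cm/s
4–9 s: ½(8 + 3)(5) = 27.5 cm/s
9–10 s: ½(3 + 10)(1) = 6.5 cm/s
Δv = 46 cm/s, so v(10) = -2 + (46) = 44 cm/s.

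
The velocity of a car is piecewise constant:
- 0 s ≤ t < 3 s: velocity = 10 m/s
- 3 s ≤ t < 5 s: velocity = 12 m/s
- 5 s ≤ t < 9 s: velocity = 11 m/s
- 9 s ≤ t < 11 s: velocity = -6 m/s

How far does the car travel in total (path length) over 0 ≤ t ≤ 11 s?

110 m

Distance (not displacement) is the total path length: add the absolute areas under v-t.
0–3 s: |10| × 3 = 30 m
3–5 s: |12| × 2 = 24 m
5–9 s: |11| × 4 = 44 m
9–11 s: |-6| × 2 = 12 m
Total distance = 110 m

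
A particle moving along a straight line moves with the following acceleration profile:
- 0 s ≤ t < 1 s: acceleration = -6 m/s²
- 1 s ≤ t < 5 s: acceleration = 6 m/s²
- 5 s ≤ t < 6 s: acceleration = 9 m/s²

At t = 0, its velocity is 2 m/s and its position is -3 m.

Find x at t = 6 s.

On each constant-a segment, Δv = aΔt and Δx = v₀Δt + ½aΔt²; chain segment to segment.
0–1 s: v starts 2 m/s; Δx = 2·1 + ½·-6·1² = -1 m; v ends -4 m/s.
1–5 s: v starts -4 m/s; Δx = -4·4 + ½·6·4² = 32 m; v ends 20 m/s.
5–6 s: v starts 20 m/s; Δx = 20·1 + ½·9·1² = 24.5 m; v ends 29 m/s.
x(6) = -3 + Σ Δx = 52.5 m.

52.5 m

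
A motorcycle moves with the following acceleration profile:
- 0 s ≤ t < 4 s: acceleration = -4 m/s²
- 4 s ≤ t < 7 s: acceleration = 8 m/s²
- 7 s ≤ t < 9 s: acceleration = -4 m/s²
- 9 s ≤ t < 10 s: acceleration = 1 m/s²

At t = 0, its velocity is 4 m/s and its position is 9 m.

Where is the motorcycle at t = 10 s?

On each constant-a segment, Δv = aΔt and Δx = v₀Δt + ½aΔt²; chain segment to segment.
0–4 s: v starts 4 m/s; Δx = 4·4 + ½·-4·4² = -16 m; v ends -12 m/s.
4–7 s: v starts -12 m/s; Δx = -12·3 + ½·8·3² = 0 m; v ends 12 m/s.
7–9 s: v starts 12 m/s; Δx = 12·2 + ½·-4·2² = 16 m; v ends 4 m/s.
9–10 s: v starts 4 m/s; Δx = 4·1 + ½·1·1² = 4.5 m; v ends 5 m/s.
x(10) = 9 + Σ Δx = 13.5 m.

13.5 m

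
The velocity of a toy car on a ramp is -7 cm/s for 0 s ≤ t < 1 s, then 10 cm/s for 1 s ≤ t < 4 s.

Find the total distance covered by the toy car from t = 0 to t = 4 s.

37 cm

Distance (not displacement) is the total path length: add the absolute areas under v-t.
0–1 s: |-7| × 1 = 7 cm
1–4 s: |10| × 3 = 30 cm
Total distance = 37 cm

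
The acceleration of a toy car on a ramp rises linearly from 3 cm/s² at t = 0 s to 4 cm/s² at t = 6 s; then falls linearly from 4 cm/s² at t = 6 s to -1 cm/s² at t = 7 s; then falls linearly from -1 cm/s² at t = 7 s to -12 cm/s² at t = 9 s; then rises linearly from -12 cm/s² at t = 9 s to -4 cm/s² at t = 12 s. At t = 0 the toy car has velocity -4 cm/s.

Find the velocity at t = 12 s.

Δv equals the area under the a-t graph; then v = v₀ + Δv.
0–6 s: ½(3 + 4)(6) = 21 cm/s
6–7 s: ½(4 + -1)(1) = 1.5 cm/s
7–9 s: ½(-1 + -12)(2) = -13 cm/s
9–12 s: ½(-12 + -4)(3) = -24 cm/s
Δv = -14.5 cm/s, so v(12) = -4 + (-14.5) = -18.5 cm/s.

-18.5 cm/s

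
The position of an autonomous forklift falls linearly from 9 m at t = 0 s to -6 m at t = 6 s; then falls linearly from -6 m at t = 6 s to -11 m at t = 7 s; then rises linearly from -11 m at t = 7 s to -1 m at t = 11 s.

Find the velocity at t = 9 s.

Velocity is the slope of the x-t graph on 7–11 s: (-1 − -11)/(11 − 7) = 2.5 m/s.

2.5 m/s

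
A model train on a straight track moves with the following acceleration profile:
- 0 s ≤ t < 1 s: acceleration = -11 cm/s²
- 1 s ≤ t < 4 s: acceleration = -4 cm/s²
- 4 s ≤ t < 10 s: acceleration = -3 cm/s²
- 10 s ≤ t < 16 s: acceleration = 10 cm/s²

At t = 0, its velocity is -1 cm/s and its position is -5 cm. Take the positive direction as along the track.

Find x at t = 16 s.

On each constant-a segment, Δv = aΔt and Δx = v₀Δt + ½aΔt²; chain segment to segment.
0–1 s: v starts -1 cm/s; Δx = -1·1 + ½·-11·1² = -6.5 cm; v ends -12 cm/s.
1–4 s: v starts -12 cm/s; Δx = -12·3 + ½·-4·3² = -54 cm; v ends -24 cm/s.
4–10 s: v starts -24 cm/s; Δx = -24·6 + ½·-3·6² = -198 cm; v ends -42 cm/s.
10–16 s: v starts -42 cm/s; Δx = -42·6 + ½·10·6² = -72 cm; v ends 18 cm/s.
x(16) = -5 + Σ Δx = -335.5 cm.

-335.5 cm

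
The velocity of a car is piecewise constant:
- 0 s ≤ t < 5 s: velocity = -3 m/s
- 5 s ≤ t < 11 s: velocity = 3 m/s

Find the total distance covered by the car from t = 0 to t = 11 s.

Distance (not displacement) is the total path length: add the absolute areas under v-t.
0–5 s: |-3| × 5 = 15 m
5–11 s: |3| × 6 = 18 m
Total distance = 33 m

33 m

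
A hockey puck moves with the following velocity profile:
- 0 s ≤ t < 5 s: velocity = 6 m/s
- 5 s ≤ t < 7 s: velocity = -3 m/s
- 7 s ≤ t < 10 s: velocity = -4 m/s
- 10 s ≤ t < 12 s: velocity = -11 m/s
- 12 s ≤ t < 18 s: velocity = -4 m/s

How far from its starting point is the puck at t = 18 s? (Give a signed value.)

Displacement is the signed area under the v-t curve.
0–5 s: 6 × 5 = 30 m
5–7 s: -3 × 2 = -6 m
7–10 s: -4 × 3 = -12 m
10–12 s: -11 × 2 = -22 m
12–18 s: -4 × 6 = -24 m
Net displacement = -34 m

-34 m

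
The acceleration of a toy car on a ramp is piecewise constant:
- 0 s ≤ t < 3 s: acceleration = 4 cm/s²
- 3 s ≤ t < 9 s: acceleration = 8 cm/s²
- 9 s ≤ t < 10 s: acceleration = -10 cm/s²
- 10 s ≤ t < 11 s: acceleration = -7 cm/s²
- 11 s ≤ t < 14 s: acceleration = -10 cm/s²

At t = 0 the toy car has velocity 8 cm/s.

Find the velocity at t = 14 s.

Δv equals the area under the a-t graph; then v = v₀ + Δv.
0–3 s: 4 × 3 = 12 cm/s
3–9 s: 8 × 6 = 48 cm/s
9–10 s: -10 × 1 = -10 cm/s
10–11 s: -7 × 1 = -7 cm/s
11–14 s: -10 × 3 = -30 cm/s
Δv = 13 cm/s, so v(14) = 8 + (13) = 21 cm/s.

21 cm/s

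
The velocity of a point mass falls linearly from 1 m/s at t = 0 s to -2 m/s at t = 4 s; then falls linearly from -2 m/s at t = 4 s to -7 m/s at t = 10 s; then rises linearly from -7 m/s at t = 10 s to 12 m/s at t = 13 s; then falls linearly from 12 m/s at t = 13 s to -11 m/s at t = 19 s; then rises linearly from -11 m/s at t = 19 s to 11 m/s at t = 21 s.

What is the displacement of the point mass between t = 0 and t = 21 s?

Net displacement equals the area under the velocity-time graph (areas below the axis count negative).
0–4 s: ½(1 + -2)(4) = -2 m
4–10 s: ½(-2 + -7)(6) = -27 m
10–13 s: ½(-7 + 12)(3) = 7.5 m
13–19 s: ½(12 + -11)(6) = 3 m
19–21 s: ½(-11 + 11)(2) = 0 m
Net displacement = -18.5 m

-18.5 m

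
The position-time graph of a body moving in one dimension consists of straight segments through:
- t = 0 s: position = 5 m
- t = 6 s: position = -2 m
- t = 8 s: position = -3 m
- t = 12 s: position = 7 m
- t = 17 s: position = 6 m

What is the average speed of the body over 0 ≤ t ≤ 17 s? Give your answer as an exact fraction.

Average speed = (total path length)/(elapsed time); on a piecewise-linear x-t graph the path length is Σ|Δx|.
0–6 s: |Δx| = |-2 − 5| = 7 m
6–8 s: |Δx| = |-3 − -2| = 1 m
8–12 s: |Δx| = |7 − -3| = 10 m
12–17 s: |Δx| = |6 − 7| = 1 m
Total path = 19 m; average speed = 19/17 = 19/17 m/s.

19/17 m/s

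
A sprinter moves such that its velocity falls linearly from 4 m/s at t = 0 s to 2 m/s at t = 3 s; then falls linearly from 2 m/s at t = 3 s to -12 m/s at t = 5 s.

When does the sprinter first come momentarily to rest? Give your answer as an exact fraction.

t = 23/7 s

v changes sign on 3–5 s (from 2 to -12); the graph is linear there, so v = 0 at t = 3 + (-2)·(5 − 3)/(-12 − 2) = 23/7 s.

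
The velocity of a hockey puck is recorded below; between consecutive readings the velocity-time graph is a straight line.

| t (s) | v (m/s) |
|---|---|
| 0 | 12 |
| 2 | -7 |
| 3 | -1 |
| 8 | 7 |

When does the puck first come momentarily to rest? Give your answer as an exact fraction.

v changes sign on 0–2 s (from 12 to -7); the graph is linear there, so v = 0 at t = 0 + (-12)·(2 − 0)/(-7 − 12) = 24/19 s.

t = 24/19 s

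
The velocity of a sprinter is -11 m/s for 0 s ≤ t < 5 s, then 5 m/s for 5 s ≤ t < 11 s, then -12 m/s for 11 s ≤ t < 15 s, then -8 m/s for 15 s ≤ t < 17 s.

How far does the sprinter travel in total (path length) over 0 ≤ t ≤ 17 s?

Total distance travelled is ∫|v| dt — sum the magnitudes of each area piece.
0–5 s: |-11| × 5 = 55 m
5–11 s: |5| × 6 = 30 m
11–15 s: |-12| × 4 = 48 m
15–17 s: |-8| × 2 = 16 m
Total distance = 149 m

149 m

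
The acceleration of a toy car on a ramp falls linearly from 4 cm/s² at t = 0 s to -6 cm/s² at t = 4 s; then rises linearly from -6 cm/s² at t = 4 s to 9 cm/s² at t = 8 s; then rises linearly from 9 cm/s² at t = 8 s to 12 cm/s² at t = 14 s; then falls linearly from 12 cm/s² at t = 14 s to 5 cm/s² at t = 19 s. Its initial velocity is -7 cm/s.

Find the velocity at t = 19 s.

Δv equals the area under the a-t graph; then v = v₀ + Δv.
0–4 s: ½(4 + -6)(4) = -4 cm/s
4–8 s: ½(-6 + 9)(4) = 6 cm/s
8–14 s: ½(9 + 12)(6) = 63 cm/s
14–19 s: ½(12 + 5)(5) = 42.5 cm/s
Δv = 107.5 cm/s, so v(19) = -7 + (107.5) = 100.5 cm/s.

100.5 cm/s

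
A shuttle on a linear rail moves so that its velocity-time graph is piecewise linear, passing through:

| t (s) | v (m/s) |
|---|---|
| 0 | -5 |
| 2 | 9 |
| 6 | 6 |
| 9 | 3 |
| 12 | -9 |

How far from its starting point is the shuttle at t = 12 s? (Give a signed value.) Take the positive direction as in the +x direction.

38.5 m

Displacement is the signed area under the v-t curve.
0–2 s: ½(-5 + 9)(2) = 4 m
2–6 s: ½(9 + 6)(4) = 30 m
6–9 s: ½(6 + 3)(3) = 13.5 m
9–12 s: ½(3 + -9)(3) = -9 m
Net displacement = 38.5 m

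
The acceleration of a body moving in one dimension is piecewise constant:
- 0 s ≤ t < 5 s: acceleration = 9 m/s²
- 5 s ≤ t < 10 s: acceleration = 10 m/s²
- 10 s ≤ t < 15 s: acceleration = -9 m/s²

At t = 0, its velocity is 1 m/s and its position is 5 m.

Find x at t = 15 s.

845 m

On each constant-a segment, Δv = aΔt and Δx = v₀Δt + ½aΔt²; chain segment to segment.
0–5 s: v starts 1 m/s; Δx = 1·5 + ½·9·5² = 117.5 m; v ends 46 m/s.
5–10 s: v starts 46 m/s; Δx = 46·5 + ½·10·5² = 355 m; v ends 96 m/s.
10–15 s: v starts 96 m/s; Δx = 96·5 + ½·-9·5² = 367.5 m; v ends 51 m/s.
x(15) = 5 + Σ Δx = 845 m.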